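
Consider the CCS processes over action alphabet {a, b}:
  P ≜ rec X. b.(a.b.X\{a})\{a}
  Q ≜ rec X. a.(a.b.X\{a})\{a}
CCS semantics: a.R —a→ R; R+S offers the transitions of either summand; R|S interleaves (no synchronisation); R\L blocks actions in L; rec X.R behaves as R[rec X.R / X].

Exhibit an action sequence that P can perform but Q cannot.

b

Reachable graph of P (2 states):
  u0 = rec X. b.(a.b.X\{a})\{a} has moves --b--▸ u1
  u1 = (a.b.(rec X. b.(a.b.X\{a})\{a})\{a})\{a} has moves ∅
Reachable graph of Q (2 states):
  v0 = rec X. a.(a.b.X\{a})\{a} has moves --a--▸ v1
  v1 = (a.b.(rec X. a.(a.b.X\{a})\{a})\{a})\{a} has moves ∅
Trace ⟨b⟩ through P, begin at {u0}:
  step 1 (b): {u1}
  P completes σ.
Trace ⟨b⟩ through Q, begin at {v0}:
  step 1 (b): ∅  — Q cannot continue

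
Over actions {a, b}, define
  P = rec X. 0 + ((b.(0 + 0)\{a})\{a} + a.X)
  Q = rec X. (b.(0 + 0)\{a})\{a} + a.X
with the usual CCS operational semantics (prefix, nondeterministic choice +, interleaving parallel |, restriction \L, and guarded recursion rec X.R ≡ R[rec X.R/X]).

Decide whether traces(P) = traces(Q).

Reachable graph of P (2 states):
  p0 = rec X. 0 + ((b.(0 + 0)\{a})\{a} + a.X) has moves -a-> p0, -b-> p1
  p1 = (0 + 0)\{a}\{a} has moves (no moves)
Reachable graph of Q (2 states):
  q0 = rec X. (b.(0 + 0)\{a})\{a} + a.X has moves -a-> q0, -b-> q1
  q1 = (0 + 0)\{a}\{a} has moves (no moves)
Partition-refinement fixed point:
  B0 = {p0, q0}
  B1 = {p1, q1}
p0 ∈ B0, q0 ∈ B0 → same block
Bisimilar ⇒ trace-equivalent.

trace-equivalent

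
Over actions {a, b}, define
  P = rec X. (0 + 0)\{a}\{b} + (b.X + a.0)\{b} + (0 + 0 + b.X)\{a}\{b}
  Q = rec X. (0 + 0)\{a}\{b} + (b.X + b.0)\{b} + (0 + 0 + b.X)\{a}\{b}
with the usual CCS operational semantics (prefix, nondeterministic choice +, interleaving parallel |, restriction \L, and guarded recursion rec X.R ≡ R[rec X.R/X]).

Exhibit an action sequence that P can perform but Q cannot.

P's transition system — 2 states:
  m0 = rec X. (0 + 0)\{a}\{b} + (b.X + a.0)\{b} + (0 + 0 + b.X)\{a}\{b} has moves ··a··> m1
  m1 = 0\{b} has moves ·
Q's transition system — 1 states:
  n0 = rec X. (0 + 0)\{a}\{b} + (b.X + b.0)\{b} + (0 + 0 + b.X)\{a}\{b} has moves ·
Trace ⟨a⟩ through P, begin at {m0}:
  after a @ step 1: {m1}
  — P admits the full trace.
Trace ⟨a⟩ through Q, begin at {n0}:
  after a @ step 1: no successor for Q

a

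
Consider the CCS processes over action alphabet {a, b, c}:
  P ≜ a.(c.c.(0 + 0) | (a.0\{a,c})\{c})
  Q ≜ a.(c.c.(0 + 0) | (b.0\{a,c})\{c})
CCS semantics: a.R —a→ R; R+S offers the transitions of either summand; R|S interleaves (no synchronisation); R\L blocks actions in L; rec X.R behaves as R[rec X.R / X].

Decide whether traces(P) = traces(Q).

NO — witness ⟨aa⟩

P's transition system — 7 states:
  s0 = a.(c.c.(0 + 0) | (a.0\{a,c})\{c}) ⊢ --a--▸ s1
  s1 = c.c.(0 + 0) | (a.0\{a,c})\{c} ⊢ --a--▸ s2, --c--▸ s3
  s2 = c.c.(0 + 0) | 0\{a,c}\{c} ⊢ --c--▸ s4
  s3 = c.(0 + 0) | (a.0\{a,c})\{c} ⊢ --a--▸ s4, --c--▸ s5
  s4 = c.(0 + 0) | 0\{a,c}\{c} ⊢ --c--▸ s6
  s5 = (0 + 0) | (a.0\{a,c})\{c} ⊢ --a--▸ s6
  s6 = (0 + 0) | 0\{a,c}\{c} ⊢ ∅
Q's transition system — 7 states:
  t0 = a.(c.c.(0 + 0) | (b.0\{a,c})\{c}) ⊢ --a--▸ t1
  t1 = c.c.(0 + 0) | (b.0\{a,c})\{c} ⊢ --b--▸ t2, --c--▸ t3
  t2 = c.c.(0 + 0) | 0\{a,c}\{c} ⊢ --c--▸ t4
  t3 = c.(0 + 0) | (b.0\{a,c})\{c} ⊢ --b--▸ t4, --c--▸ t5
  t4 = c.(0 + 0) | 0\{a,c}\{c} ⊢ --c--▸ t6
  t5 = (0 + 0) | (b.0\{a,c})\{c} ⊢ --b--▸ t6
  t6 = (0 + 0) | 0\{a,c}\{c} ⊢ ∅
Executing aa from P (initial set {s0}):
  step 1 (a): {s1}
  step 2 (a): {s2}
  P completes σ.
Executing aa from Q (initial set {t0}):
  step 1 (a): {t1}
  step 2 (a): no successor for Q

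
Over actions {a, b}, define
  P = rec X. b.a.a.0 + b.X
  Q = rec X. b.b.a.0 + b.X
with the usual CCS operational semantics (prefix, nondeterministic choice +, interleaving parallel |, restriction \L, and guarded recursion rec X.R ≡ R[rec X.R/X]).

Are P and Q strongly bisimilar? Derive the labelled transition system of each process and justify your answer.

P's transition system — 4 states:
  u0 = rec X. b.a.a.0 + b.X has moves —b→ u0, —b→ u1
  u1 = a.a.0 has moves —a→ u2
  u2 = a.0 has moves —a→ u3
  u3 = 0 has moves ∅
Q's transition system — 4 states:
  v0 = rec X. b.b.a.0 + b.X has moves —b→ v0, —b→ v1
  v1 = b.a.0 has moves —b→ v2
  v2 = a.0 has moves —a→ v3
  v3 = 0 has moves ∅
Bisimilarity quotient blocks:
  B0 = {u0}
  B1 = {u1}
  B2 = {u2, v2}
  B3 = {u3, v3}
  B4 = {v0}
  B5 = {v1}
u0 ∈ B0, v0 ∈ B4 → different blocks

NO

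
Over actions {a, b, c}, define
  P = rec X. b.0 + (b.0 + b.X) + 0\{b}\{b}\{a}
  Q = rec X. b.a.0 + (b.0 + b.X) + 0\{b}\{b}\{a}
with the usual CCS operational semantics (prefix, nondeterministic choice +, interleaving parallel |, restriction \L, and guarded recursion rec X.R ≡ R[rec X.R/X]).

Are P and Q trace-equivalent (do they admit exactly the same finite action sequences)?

P's transition system — 2 states:
  u0 = rec X. b.0 + (b.0 + b.X) + 0\{b}\{b}\{a} → -b-> u0, -b-> u1
  u1 = 0 → ·
Q's transition system — 3 states:
  v0 = rec X. b.a.0 + (b.0 + b.X) + 0\{b}\{b}\{a} → -b-> v0, -b-> v1, -b-> v2
  v1 = 0 → ·
  v2 = a.0 → -a-> v1
Run σ = ⟨ba⟩ on Q: start {v0}
  [1] b ⇒ {v0, v1, v2}
  [2] a ⇒ {v1}
  ✓ Q
Run σ = ⟨ba⟩ on P: start {u0}
  [1] b ⇒ {u0, u1}
  [2] a ⇒ ∅ (P stuck)

NO — witness ⟨ba⟩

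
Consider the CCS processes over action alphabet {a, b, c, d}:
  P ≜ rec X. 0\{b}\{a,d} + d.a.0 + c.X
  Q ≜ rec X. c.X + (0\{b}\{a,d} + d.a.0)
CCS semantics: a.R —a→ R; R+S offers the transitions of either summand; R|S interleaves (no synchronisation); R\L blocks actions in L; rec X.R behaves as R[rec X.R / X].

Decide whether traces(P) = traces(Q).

trace-equivalent

LTS(P): 3 reachable states
  s0 = rec X. 0\{b}\{a,d} + d.a.0 + c.X → --c--▸ s0, --d--▸ s1
  s1 = a.0 → --a--▸ s2
  s2 = 0 → deadlocked
LTS(Q): 3 reachable states
  t0 = rec X. c.X + (0\{b}\{a,d} + d.a.0) → --c--▸ t0, --d--▸ t1
  t1 = a.0 → --a--▸ t2
  t2 = 0 → deadlocked
Partition-refinement fixed point:
  B0 = {s0, t0}
  B1 = {s1, t1}
  B2 = {s2, t2}
s0 ∈ B0, t0 ∈ B0 → same block
Bisimilar ⇒ trace-equivalent.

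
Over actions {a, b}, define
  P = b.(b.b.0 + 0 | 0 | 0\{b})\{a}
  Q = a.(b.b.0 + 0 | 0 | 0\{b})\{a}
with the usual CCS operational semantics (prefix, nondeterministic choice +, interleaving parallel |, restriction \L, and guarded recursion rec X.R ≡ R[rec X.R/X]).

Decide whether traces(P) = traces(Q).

LTS(P): 4 reachable states
  p0 = b.(b.b.0 + 0 | 0 | 0\{b})\{a} has moves —b→ p1
  p1 = (b.b.0 + 0 | 0 | 0\{b})\{a} has moves —b→ p2
  p2 = (b.0)\{a} has moves —b→ p3
  p3 = 0\{a} has moves deadlocked
LTS(Q): 4 reachable states
  q0 = a.(b.b.0 + 0 | 0 | 0\{b})\{a} has moves —a→ q1
  q1 = (b.b.0 + 0 | 0 | 0\{b})\{a} has moves —b→ q2
  q2 = (b.0)\{a} has moves —b→ q3
  q3 = 0\{a} has moves deadlocked
Executing b from P (initial set {p0}):
  step 1 (b): {p1}
  — P admits the full trace.
Executing b from Q (initial set {q0}):
  step 1 (b): ∅  — Q cannot continue

trace-distinct — witness ⟨b⟩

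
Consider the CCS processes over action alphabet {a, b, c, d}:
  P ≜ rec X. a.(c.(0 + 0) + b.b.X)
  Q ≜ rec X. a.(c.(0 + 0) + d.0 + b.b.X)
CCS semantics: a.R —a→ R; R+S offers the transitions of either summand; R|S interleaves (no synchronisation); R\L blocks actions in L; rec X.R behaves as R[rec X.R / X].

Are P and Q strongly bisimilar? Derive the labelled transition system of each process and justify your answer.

NO

LTS(P): 4 reachable states
  u0 = rec X. a.(c.(0 + 0) + b.b.X) | --a--▸ u1
  u1 = c.(0 + 0) + b.b.(rec X. a.(c.(0 + 0) + b.b.X)) | --b--▸ u2, --c--▸ u3
  u2 = b.(rec X. a.(c.(0 + 0) + b.b.X)) | --b--▸ u0
  u3 = 0 + 0 | (no moves)
LTS(Q): 5 reachable states
  v0 = rec X. a.(c.(0 + 0) + d.0 + b.b.X) | --a--▸ v1
  v1 = c.(0 + 0) + d.0 + b.b.(rec X. a.(c.(0 + 0) + d.0 + b.b.X)) | --b--▸ v2, --c--▸ v3, --d--▸ v4
  v2 = b.(rec X. a.(c.(0 + 0) + d.0 + b.b.X)) | --b--▸ v0
  v3 = 0 + 0 | (no moves)
  v4 = 0 | (no moves)
Coarsest stable partition (strong bisimilarity classes):
  B0 = {u0}
  B1 = {u1}
  B2 = {u2}
  B3 = {u3, v3, v4}
  B4 = {v0}
  B5 = {v1}
  B6 = {v2}
u0 ∈ B0, v0 ∈ B4 → different blocks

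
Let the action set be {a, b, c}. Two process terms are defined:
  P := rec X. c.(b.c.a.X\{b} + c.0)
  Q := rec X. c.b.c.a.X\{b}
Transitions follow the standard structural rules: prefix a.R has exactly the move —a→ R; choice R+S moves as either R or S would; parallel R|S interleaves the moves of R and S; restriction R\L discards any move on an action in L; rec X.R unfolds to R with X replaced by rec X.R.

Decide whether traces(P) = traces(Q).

LTS(P): 8 reachable states
  m0 = rec X. c.(b.c.a.X\{b} + c.0) has moves —c→ m1
  m1 = b.c.a.(rec X. c.(b.c.a.X\{b} + c.0))\{b} + c.0 has moves —b→ m2, —c→ m3
  m2 = c.a.(rec X. c.(b.c.a.X\{b} + c.0))\{b} has moves —c→ m4
  m3 = 0 has moves (no moves)
  m4 = a.(rec X. c.(b.c.a.X\{b} + c.0))\{b} has moves —a→ m5
  m5 = (rec X. c.(b.c.a.X\{b} + c.0))\{b} has moves —c→ m6
  m6 = (b.c.a.(rec X. c.(b.c.a.X\{b} + c.0))\{b} + c.0)\{b} has moves —c→ m7
  m7 = 0\{b} has moves (no moves)
LTS(Q): 6 reachable states
  n0 = rec X. c.b.c.a.X\{b} has moves —c→ n1
  n1 = b.c.a.(rec X. c.b.c.a.X\{b})\{b} has moves —b→ n2
  n2 = c.a.(rec X. c.b.c.a.X\{b})\{b} has moves —c→ n3
  n3 = a.(rec X. c.b.c.a.X\{b})\{b} has moves —a→ n4
  n4 = (rec X. c.b.c.a.X\{b})\{b} has moves —c→ n5
  n5 = (b.c.a.(rec X. c.b.c.a.X\{b})\{b})\{b} has moves (no moves)
Run σ = ⟨cc⟩ on P: start {m0}
  [1] c ⇒ {m1}
  [2] c ⇒ {m3}
  P completes σ.
Run σ = ⟨cc⟩ on Q: start {n0}
  [1] c ⇒ {n1}
  [2] c ⇒ no successor for Q

trace-distinct — witness ⟨cc⟩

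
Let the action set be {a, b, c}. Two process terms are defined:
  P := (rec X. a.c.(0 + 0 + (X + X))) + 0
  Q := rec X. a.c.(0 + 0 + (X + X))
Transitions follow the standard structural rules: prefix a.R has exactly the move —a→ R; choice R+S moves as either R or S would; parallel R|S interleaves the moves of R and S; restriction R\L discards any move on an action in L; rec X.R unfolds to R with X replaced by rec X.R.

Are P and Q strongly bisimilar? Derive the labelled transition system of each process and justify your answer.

LTS(P): 3 reachable states
  u0 = (rec X. a.c.(0 + 0 + (X + X))) + 0 ⊢ —a→ u1
  u1 = c.(0 + 0 + ((rec X. a.c.(0 + 0 + (X + X))) + (rec X. a.c.(0 + 0 + (X + X))))) ⊢ —c→ u2
  u2 = 0 + 0 + ((rec X. a.c.(0 + 0 + (X + X))) + (rec X. a.c.(0 + 0 + (X + X)))) ⊢ —a→ u1
LTS(Q): 3 reachable states
  v0 = rec X. a.c.(0 + 0 + (X + X)) ⊢ —a→ v1
  v1 = c.(0 + 0 + ((rec X. a.c.(0 + 0 + (X + X))) + (rec X. a.c.(0 + 0 + (X + X))))) ⊢ —c→ v2
  v2 = 0 + 0 + ((rec X. a.c.(0 + 0 + (X + X))) + (rec X. a.c.(0 + 0 + (X + X)))) ⊢ —a→ v1
Partition-refinement fixed point:
  B0 = {u0, u2, v0, v2}
  B1 = {u1, v1}
u0 ∈ B0, v0 ∈ B0 → same block

bisimilar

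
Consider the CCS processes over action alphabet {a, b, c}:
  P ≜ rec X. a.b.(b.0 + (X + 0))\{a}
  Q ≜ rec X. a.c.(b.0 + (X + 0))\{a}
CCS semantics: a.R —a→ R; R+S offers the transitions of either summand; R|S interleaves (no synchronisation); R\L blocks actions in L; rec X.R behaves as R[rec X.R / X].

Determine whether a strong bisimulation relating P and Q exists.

NO

Reachable graph of P (4 states):
  s0 = rec X. a.b.(b.0 + (X + 0))\{a} ⊢ ··a··> s1
  s1 = b.(b.0 + ((rec X. a.b.(b.0 + (X + 0))\{a}) + 0))\{a} ⊢ ··b··> s2
  s2 = (b.0 + ((rec X. a.b.(b.0 + (X + 0))\{a}) + 0))\{a} ⊢ ··b··> s3
  s3 = 0\{a} ⊢ deadlocked
Reachable graph of Q (4 states):
  t0 = rec X. a.c.(b.0 + (X + 0))\{a} ⊢ ··a··> t1
  t1 = c.(b.0 + ((rec X. a.c.(b.0 + (X + 0))\{a}) + 0))\{a} ⊢ ··c··> t2
  t2 = (b.0 + ((rec X. a.c.(b.0 + (X + 0))\{a}) + 0))\{a} ⊢ ··b··> t3
  t3 = 0\{a} ⊢ deadlocked
Partition-refinement fixed point:
  B0 = {s0}
  B1 = {s1}
  B2 = {s2, t2}
  B3 = {s3, t3}
  B4 = {t0}
  B5 = {t1}
s0 ∈ B0, t0 ∈ B4 → different blocks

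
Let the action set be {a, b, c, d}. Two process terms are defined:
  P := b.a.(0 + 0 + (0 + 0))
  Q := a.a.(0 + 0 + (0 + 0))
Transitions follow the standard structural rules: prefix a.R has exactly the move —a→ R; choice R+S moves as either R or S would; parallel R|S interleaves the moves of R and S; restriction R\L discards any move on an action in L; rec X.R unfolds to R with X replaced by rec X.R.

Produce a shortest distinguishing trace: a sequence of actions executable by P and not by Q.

Reachable graph of P (3 states):
  u0 = b.a.(0 + 0 + (0 + 0)) has moves ··b··> u1
  u1 = a.(0 + 0 + (0 + 0)) has moves ··a··> u2
  u2 = 0 + 0 + (0 + 0) has moves deadlocked
Reachable graph of Q (3 states):
  v0 = a.a.(0 + 0 + (0 + 0)) has moves ··a··> v1
  v1 = a.(0 + 0 + (0 + 0)) has moves ··a··> v2
  v2 = 0 + 0 + (0 + 0) has moves deadlocked
Trace ⟨b⟩ through P, begin at {u0}:
  step 1 (b): {u1}
  ✓ P
Trace ⟨b⟩ through Q, begin at {v0}:
  step 1 (b): no successor for Q

b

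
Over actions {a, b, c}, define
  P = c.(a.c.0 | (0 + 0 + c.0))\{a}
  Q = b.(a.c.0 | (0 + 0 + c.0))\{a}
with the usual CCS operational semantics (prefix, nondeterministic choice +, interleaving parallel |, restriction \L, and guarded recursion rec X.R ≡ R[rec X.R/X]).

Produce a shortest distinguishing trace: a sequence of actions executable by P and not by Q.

Reachable graph of P (3 states):
  s0 = c.(a.c.0 | (0 + 0 + c.0))\{a} ⊢ ··c··> s1
  s1 = (a.c.0 | (0 + 0 + c.0))\{a} ⊢ ··c··> s2
  s2 = (a.c.0 | 0)\{a} ⊢ deadlocked
Reachable graph of Q (3 states):
  t0 = b.(a.c.0 | (0 + 0 + c.0))\{a} ⊢ ··b··> t1
  t1 = (a.c.0 | (0 + 0 + c.0))\{a} ⊢ ··c··> t2
  t2 = (a.c.0 | 0)\{a} ⊢ deadlocked
Run σ = ⟨c⟩ on P: start {s0}
  step 1 (c): {s1}
  ✓ P
Run σ = ⟨c⟩ on Q: start {t0}
  step 1 (c): ∅ (Q stuck)

c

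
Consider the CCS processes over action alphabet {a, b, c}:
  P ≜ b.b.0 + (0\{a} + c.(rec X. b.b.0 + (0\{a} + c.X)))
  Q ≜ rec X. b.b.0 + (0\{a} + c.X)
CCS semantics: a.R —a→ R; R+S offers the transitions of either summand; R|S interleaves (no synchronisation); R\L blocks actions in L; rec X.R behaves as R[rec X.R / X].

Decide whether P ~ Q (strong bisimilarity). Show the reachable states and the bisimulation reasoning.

YES

P's transition system — 4 states:
  m0 = b.b.0 + (0\{a} + c.(rec X. b.b.0 + (0\{a} + c.X))) has moves —b→ m1, —c→ m2
  m1 = b.0 has moves —b→ m3
  m2 = rec X. b.b.0 + (0\{a} + c.X) has moves —b→ m1, —c→ m2
  m3 = 0 has moves stopped
Q's transition system — 3 states:
  n0 = rec X. b.b.0 + (0\{a} + c.X) has moves —b→ n1, —c→ n0
  n1 = b.0 has moves —b→ n2
  n2 = 0 has moves stopped
Coarsest stable partition (strong bisimilarity classes):
  B0 = {m0, m2, n0}
  B1 = {m1, n1}
  B2 = {m3, n2}
m0 ∈ B0, n0 ∈ B0 → same block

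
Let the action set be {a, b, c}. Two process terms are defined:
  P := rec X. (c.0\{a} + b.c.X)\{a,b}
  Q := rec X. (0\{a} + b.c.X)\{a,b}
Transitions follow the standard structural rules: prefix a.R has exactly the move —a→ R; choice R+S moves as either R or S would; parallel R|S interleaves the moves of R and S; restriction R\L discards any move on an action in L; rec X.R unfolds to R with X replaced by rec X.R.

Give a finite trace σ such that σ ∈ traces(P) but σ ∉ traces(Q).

LTS(P): 2 reachable states
  p0 = rec X. (c.0\{a} + b.c.X)\{a,b} ⊢ ··c··> p1
  p1 = 0\{a}\{a,b} ⊢ ∅
LTS(Q): 1 reachable states
  q0 = rec X. (0\{a} + b.c.X)\{a,b} ⊢ ∅
Trace ⟨c⟩ through P, begin at {p0}:
  step 1 (c): {p1}
  ✓ P
Trace ⟨c⟩ through Q, begin at {q0}:
  step 1 (c): ∅  — Q cannot continue

c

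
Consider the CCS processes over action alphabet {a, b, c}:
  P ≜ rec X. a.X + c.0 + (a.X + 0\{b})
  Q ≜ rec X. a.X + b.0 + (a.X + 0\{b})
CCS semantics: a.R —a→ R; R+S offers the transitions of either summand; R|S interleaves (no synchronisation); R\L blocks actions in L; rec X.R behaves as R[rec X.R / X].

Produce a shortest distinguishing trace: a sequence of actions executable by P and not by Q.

LTS(P): 2 reachable states
  u0 = rec X. a.X + c.0 + (a.X + 0\{b}) → —a→ u0, —c→ u1
  u1 = 0 → deadlocked
LTS(Q): 2 reachable states
  v0 = rec X. a.X + b.0 + (a.X + 0\{b}) → —a→ v0, —b→ v1
  v1 = 0 → deadlocked
Run σ = ⟨c⟩ on P: start {u0}
  [1] c ⇒ {u1}
  ✓ P
Run σ = ⟨c⟩ on Q: start {v0}
  [1] c ⇒ no successor for Q

c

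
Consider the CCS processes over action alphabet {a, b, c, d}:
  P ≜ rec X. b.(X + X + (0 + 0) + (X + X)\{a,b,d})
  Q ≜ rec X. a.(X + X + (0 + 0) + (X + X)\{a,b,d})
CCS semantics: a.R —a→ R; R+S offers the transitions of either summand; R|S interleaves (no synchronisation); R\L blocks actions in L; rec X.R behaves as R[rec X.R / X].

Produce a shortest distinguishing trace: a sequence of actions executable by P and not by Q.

b

Reachable graph of P (2 states):
  s0 = rec X. b.(X + X + (0 + 0) + (X + X)\{a,b,d}) has moves —b→ s1
  s1 = (rec X. b.(X + X + (0 + 0) + (X + X)\{a,b,d})) + (rec X. b.(X + X + (0 + 0) + (X + X)\{a,b,d})) + (0 + 0) + ((rec X. b.(X + X + (0 + 0) + (X + X)\{a,b,d})) + (rec X. b.(X + X + (0 + 0) + (X + X)\{a,b,d})))\{a,b,d} has moves —b→ s1
Reachable graph of Q (2 states):
  t0 = rec X. a.(X + X + (0 + 0) + (X + X)\{a,b,d}) has moves —a→ t1
  t1 = (rec X. a.(X + X + (0 + 0) + (X + X)\{a,b,d})) + (rec X. a.(X + X + (0 + 0) + (X + X)\{a,b,d})) + (0 + 0) + ((rec X. a.(X + X + (0 + 0) + (X + X)\{a,b,d})) + (rec X. a.(X + X + (0 + 0) + (X + X)\{a,b,d})))\{a,b,d} has moves —a→ t1
Trace ⟨b⟩ through P, begin at {s0}:
  after b @ step 1: {s1}
  ✓ P
Trace ⟨b⟩ through Q, begin at {t0}:
  after b @ step 1: no successor for Q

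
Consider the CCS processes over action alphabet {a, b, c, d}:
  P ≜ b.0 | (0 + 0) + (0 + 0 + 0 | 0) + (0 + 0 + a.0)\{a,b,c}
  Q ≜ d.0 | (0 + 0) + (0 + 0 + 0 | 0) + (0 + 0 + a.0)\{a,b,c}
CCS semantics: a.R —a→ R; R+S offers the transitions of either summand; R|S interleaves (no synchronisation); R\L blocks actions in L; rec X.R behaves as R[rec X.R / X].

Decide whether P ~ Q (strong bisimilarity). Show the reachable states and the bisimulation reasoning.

not bisimilar

Reachable graph of P (2 states):
  u0 = b.0 | (0 + 0) + (0 + 0 + 0 | 0) + (0 + 0 + a.0)\{a,b,c} → --b--▸ u1
  u1 = 0 | (0 + 0) → (no moves)
Reachable graph of Q (2 states):
  v0 = d.0 | (0 + 0) + (0 + 0 + 0 | 0) + (0 + 0 + a.0)\{a,b,c} → --d--▸ v1
  v1 = 0 | (0 + 0) → (no moves)
Coarsest stable partition (strong bisimilarity classes):
  B0 = {u0}
  B1 = {u1, v1}
  B2 = {v0}
u0 ∈ B0, v0 ∈ B2 → different blocks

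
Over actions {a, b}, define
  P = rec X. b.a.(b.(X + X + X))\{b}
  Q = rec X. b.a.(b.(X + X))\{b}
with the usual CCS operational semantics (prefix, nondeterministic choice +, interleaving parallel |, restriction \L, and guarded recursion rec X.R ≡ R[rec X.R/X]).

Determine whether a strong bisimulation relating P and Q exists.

bisimilar

Reachable graph of P (3 states):
  s0 = rec X. b.a.(b.(X + X + X))\{b} ⊢ =b=> s1
  s1 = a.(b.((rec X. b.a.(b.(X + X + X))\{b}) + (rec X. b.a.(b.(X + X + X))\{b}) + (rec X. b.a.(b.(X + X + X))\{b})))\{b} ⊢ =a=> s2
  s2 = (b.((rec X. b.a.(b.(X + X + X))\{b}) + (rec X. b.a.(b.(X + X + X))\{b}) + (rec X. b.a.(b.(X + X + X))\{b})))\{b} ⊢ stopped
Reachable graph of Q (3 states):
  t0 = rec X. b.a.(b.(X + X))\{b} ⊢ =b=> t1
  t1 = a.(b.((rec X. b.a.(b.(X + X))\{b}) + (rec X. b.a.(b.(X + X))\{b})))\{b} ⊢ =a=> t2
  t2 = (b.((rec X. b.a.(b.(X + X))\{b}) + (rec X. b.a.(b.(X + X))\{b})))\{b} ⊢ stopped
Coarsest stable partition (strong bisimilarity classes):
  B0 = {s0, t0}
  B1 = {s1, t1}
  B2 = {s2, t2}
s0 ∈ B0, t0 ∈ B0 → same block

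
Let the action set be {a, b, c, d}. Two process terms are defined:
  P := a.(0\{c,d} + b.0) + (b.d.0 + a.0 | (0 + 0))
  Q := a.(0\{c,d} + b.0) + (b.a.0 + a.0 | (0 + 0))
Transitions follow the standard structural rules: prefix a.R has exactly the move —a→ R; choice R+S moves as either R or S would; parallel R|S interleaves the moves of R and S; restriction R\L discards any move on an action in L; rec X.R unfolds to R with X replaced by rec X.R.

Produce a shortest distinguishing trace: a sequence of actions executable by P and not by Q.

bd

P's transition system — 5 states:
  p0 = a.(0\{c,d} + b.0) + (b.d.0 + a.0 | (0 + 0)) | =a=> p1, =a=> p2, =b=> p3
  p1 = 0 | (0 + 0) | deadlocked
  p2 = 0\{c,d} + b.0 | =b=> p4
  p3 = d.0 | =d=> p4
  p4 = 0 | deadlocked
Q's transition system — 5 states:
  q0 = a.(0\{c,d} + b.0) + (b.a.0 + a.0 | (0 + 0)) | =a=> q1, =a=> q2, =b=> q3
  q1 = 0 | (0 + 0) | deadlocked
  q2 = 0\{c,d} + b.0 | =b=> q4
  q3 = a.0 | =a=> q4
  q4 = 0 | deadlocked
Run σ = ⟨bd⟩ on P: start {p0}
  after b @ step 1: {p3}
  after d @ step 2: {p4}
  P completes σ.
Run σ = ⟨bd⟩ on Q: start {q0}
  after b @ step 1: {q3}
  after d @ step 2: no successor for Q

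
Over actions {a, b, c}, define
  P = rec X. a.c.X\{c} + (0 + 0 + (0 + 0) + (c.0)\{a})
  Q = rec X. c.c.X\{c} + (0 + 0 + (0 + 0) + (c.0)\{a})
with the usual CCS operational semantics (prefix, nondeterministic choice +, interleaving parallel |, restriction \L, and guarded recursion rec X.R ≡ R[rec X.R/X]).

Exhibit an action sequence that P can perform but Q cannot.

a

LTS(P): 5 reachable states
  p0 = rec X. a.c.X\{c} + (0 + 0 + (0 + 0) + (c.0)\{a}) has moves --a--▸ p1, --c--▸ p2
  p1 = c.(rec X. a.c.X\{c} + (0 + 0 + (0 + 0) + (c.0)\{a}))\{c} has moves --c--▸ p3
  p2 = 0\{a} has moves ·
  p3 = (rec X. a.c.X\{c} + (0 + 0 + (0 + 0) + (c.0)\{a}))\{c} has moves --a--▸ p4
  p4 = (c.(rec X. a.c.X\{c} + (0 + 0 + (0 + 0) + (c.0)\{a}))\{c})\{c} has moves ·
LTS(Q): 4 reachable states
  q0 = rec X. c.c.X\{c} + (0 + 0 + (0 + 0) + (c.0)\{a}) has moves --c--▸ q1, --c--▸ q2
  q1 = 0\{a} has moves ·
  q2 = c.(rec X. c.c.X\{c} + (0 + 0 + (0 + 0) + (c.0)\{a}))\{c} has moves --c--▸ q3
  q3 = (rec X. c.c.X\{c} + (0 + 0 + (0 + 0) + (c.0)\{a}))\{c} has moves ·
Trace ⟨a⟩ through P, begin at {p0}:
  step 1 (a): {p1}
  P completes σ.
Trace ⟨a⟩ through Q, begin at {q0}:
  step 1 (a): ∅  — Q cannot continue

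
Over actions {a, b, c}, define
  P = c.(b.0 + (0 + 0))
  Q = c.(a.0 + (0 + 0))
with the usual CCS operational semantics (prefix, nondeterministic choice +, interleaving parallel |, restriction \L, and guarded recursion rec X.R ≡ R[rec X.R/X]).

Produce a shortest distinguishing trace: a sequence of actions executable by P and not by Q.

cb

Reachable graph of P (3 states):
  s0 = c.(b.0 + (0 + 0)) has moves =c=> s1
  s1 = b.0 + (0 + 0) has moves =b=> s2
  s2 = 0 has moves ∅
Reachable graph of Q (3 states):
  t0 = c.(a.0 + (0 + 0)) has moves =c=> t1
  t1 = a.0 + (0 + 0) has moves =a=> t2
  t2 = 0 has moves ∅
Run σ = ⟨cb⟩ on P: start {s0}
  [1] c ⇒ {s1}
  [2] b ⇒ {s2}
  ✓ P
Run σ = ⟨cb⟩ on Q: start {t0}
  [1] c ⇒ {t1}
  [2] b ⇒ no successor for Q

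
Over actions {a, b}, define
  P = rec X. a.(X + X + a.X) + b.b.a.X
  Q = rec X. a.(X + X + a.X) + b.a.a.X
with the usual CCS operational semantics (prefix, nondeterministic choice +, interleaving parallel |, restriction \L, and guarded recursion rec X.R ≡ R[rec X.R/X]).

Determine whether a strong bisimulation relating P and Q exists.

P ≁ Q

Reachable graph of P (4 states):
  p0 = rec X. a.(X + X + a.X) + b.b.a.X | ··a··> p1, ··b··> p2
  p1 = (rec X. a.(X + X + a.X) + b.b.a.X) + (rec X. a.(X + X + a.X) + b.b.a.X) + a.(rec X. a.(X + X + a.X) + b.b.a.X) | ··a··> p0, ··a··> p1, ··b··> p2
  p2 = b.a.(rec X. a.(X + X + a.X) + b.b.a.X) | ··b··> p3
  p3 = a.(rec X. a.(X + X + a.X) + b.b.a.X) | ··a··> p0
Reachable graph of Q (4 states):
  q0 = rec X. a.(X + X + a.X) + b.a.a.X | ··a··> q1, ··b··> q2
  q1 = (rec X. a.(X + X + a.X) + b.a.a.X) + (rec X. a.(X + X + a.X) + b.a.a.X) + a.(rec X. a.(X + X + a.X) + b.a.a.X) | ··a··> q0, ··a··> q1, ··b··> q2
  q2 = a.a.(rec X. a.(X + X + a.X) + b.a.a.X) | ··a··> q3
  q3 = a.(rec X. a.(X + X + a.X) + b.a.a.X) | ··a··> q0
Coarsest stable partition (strong bisimilarity classes):
  B0 = {p0, p1}
  B1 = {p2}
  B2 = {p3}
  B3 = {q0, q1}
  B4 = {q2}
  B5 = {q3}
p0 ∈ B0, q0 ∈ B3 → different blocks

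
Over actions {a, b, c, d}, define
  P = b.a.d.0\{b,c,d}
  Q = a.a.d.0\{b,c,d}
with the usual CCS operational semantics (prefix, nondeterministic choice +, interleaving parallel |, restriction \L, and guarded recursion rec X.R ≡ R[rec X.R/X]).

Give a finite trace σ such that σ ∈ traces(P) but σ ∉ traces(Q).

LTS(P): 4 reachable states
  p0 = b.a.d.0\{b,c,d} :: =b=> p1
  p1 = a.d.0\{b,c,d} :: =a=> p2
  p2 = d.0\{b,c,d} :: =d=> p3
  p3 = 0\{b,c,d} :: (no moves)
LTS(Q): 4 reachable states
  q0 = a.a.d.0\{b,c,d} :: =a=> q1
  q1 = a.d.0\{b,c,d} :: =a=> q2
  q2 = d.0\{b,c,d} :: =d=> q3
  q3 = 0\{b,c,d} :: (no moves)
Executing b from P (initial set {p0}):
  after b @ step 1: {p1}
  P completes σ.
Executing b from Q (initial set {q0}):
  after b @ step 1: ∅  — Q cannot continue

b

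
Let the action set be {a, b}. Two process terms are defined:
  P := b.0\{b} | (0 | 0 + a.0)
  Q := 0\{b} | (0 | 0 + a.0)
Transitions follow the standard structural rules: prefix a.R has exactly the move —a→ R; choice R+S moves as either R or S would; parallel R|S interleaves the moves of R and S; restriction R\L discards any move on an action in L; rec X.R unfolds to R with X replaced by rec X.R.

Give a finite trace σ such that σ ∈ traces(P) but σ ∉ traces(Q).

P's transition system — 4 states:
  u0 = b.0\{b} | (0 | 0 + a.0) | -a-> u1, -b-> u2
  u1 = b.0\{b} | 0 | -b-> u3
  u2 = 0\{b} | (0 | 0 + a.0) | -a-> u3
  u3 = 0\{b} | 0 | (no moves)
Q's transition system — 2 states:
  v0 = 0\{b} | (0 | 0 + a.0) | -a-> v1
  v1 = 0\{b} | 0 | (no moves)
Executing b from P (initial set {u0}):
  [1] b ⇒ {u2}
  ✓ P
Executing b from Q (initial set {v0}):
  [1] b ⇒ no successor for Q

b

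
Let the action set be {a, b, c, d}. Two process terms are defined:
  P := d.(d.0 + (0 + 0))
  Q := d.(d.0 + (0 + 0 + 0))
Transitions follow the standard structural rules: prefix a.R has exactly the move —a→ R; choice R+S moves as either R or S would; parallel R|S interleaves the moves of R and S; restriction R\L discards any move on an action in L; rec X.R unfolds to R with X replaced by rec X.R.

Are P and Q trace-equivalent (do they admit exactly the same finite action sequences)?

trace-equivalent

LTS(P): 3 reachable states
  m0 = d.(d.0 + (0 + 0)) | ··d··> m1
  m1 = d.0 + (0 + 0) | ··d··> m2
  m2 = 0 | deadlocked
LTS(Q): 3 reachable states
  n0 = d.(d.0 + (0 + 0 + 0)) | ··d··> n1
  n1 = d.0 + (0 + 0 + 0) | ··d··> n2
  n2 = 0 | deadlocked
Partition-refinement fixed point:
  B0 = {m0, n0}
  B1 = {m1, n1}
  B2 = {m2, n2}
m0 ∈ B0, n0 ∈ B0 → same block
Bisimilar ⇒ trace-equivalent.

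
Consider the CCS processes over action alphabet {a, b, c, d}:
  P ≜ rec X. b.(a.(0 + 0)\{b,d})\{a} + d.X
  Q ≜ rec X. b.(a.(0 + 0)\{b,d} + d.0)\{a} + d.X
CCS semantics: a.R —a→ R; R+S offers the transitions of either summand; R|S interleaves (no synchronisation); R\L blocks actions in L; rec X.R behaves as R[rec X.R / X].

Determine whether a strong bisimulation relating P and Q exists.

not bisimilar

LTS(P): 2 reachable states
  p0 = rec X. b.(a.(0 + 0)\{b,d})\{a} + d.X has moves —b→ p1, —d→ p0
  p1 = (a.(0 + 0)\{b,d})\{a} has moves ∅
LTS(Q): 3 reachable states
  q0 = rec X. b.(a.(0 + 0)\{b,d} + d.0)\{a} + d.X has moves —b→ q1, —d→ q0
  q1 = (a.(0 + 0)\{b,d} + d.0)\{a} has moves —d→ q2
  q2 = 0\{a} has moves ∅
Partition-refinement fixed point:
  B0 = {p0}
  B1 = {p1, q2}
  B2 = {q0}
  B3 = {q1}
p0 ∈ B0, q0 ∈ B2 → different blocks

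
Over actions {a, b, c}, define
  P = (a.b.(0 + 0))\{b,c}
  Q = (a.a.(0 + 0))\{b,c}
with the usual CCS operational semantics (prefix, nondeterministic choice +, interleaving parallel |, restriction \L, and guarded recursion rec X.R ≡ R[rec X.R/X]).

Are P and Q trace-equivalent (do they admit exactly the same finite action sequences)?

Reachable graph of P (2 states):
  u0 = (a.b.(0 + 0))\{b,c} → —a→ u1
  u1 = (b.(0 + 0))\{b,c} → stopped
Reachable graph of Q (3 states):
  v0 = (a.a.(0 + 0))\{b,c} → —a→ v1
  v1 = (a.(0 + 0))\{b,c} → —a→ v2
  v2 = (0 + 0)\{b,c} → stopped
Trace ⟨aa⟩ through Q, begin at {v0}:
  step 1 (a): {v1}
  step 2 (a): {v2}
  ✓ Q
Trace ⟨aa⟩ through P, begin at {u0}:
  step 1 (a): {u1}
  step 2 (a): ∅ (P stuck)

traces(P) ≠ traces(Q) — witness ⟨aa⟩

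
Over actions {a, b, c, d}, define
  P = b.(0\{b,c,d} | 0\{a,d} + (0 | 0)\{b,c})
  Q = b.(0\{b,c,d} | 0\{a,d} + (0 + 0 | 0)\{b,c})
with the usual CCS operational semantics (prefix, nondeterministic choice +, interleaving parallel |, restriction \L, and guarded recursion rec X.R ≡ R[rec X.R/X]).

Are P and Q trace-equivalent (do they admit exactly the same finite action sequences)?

P's transition system — 2 states:
  m0 = b.(0\{b,c,d} | 0\{a,d} + (0 | 0)\{b,c}) :: ··b··> m1
  m1 = 0\{b,c,d} | 0\{a,d} + (0 | 0)\{b,c} :: (no moves)
Q's transition system — 2 states:
  n0 = b.(0\{b,c,d} | 0\{a,d} + (0 + 0 | 0)\{b,c}) :: ··b··> n1
  n1 = 0\{b,c,d} | 0\{a,d} + (0 + 0 | 0)\{b,c} :: (no moves)
Coarsest stable partition (strong bisimilarity classes):
  B0 = {m0, n0}
  B1 = {m1, n1}
m0 ∈ B0, n0 ∈ B0 → same block
Bisimilar ⇒ trace-equivalent.

traces(P) = traces(Q)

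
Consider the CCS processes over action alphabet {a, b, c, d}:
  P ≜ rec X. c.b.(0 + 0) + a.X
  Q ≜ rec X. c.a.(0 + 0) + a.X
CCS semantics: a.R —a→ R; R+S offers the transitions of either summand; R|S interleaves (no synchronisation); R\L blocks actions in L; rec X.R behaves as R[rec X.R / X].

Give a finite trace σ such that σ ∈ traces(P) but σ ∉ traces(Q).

P's transition system — 3 states:
  p0 = rec X. c.b.(0 + 0) + a.X has moves -a-> p0, -c-> p1
  p1 = b.(0 + 0) has moves -b-> p2
  p2 = 0 + 0 has moves (no moves)
Q's transition system — 3 states:
  q0 = rec X. c.a.(0 + 0) + a.X has moves -a-> q0, -c-> q1
  q1 = a.(0 + 0) has moves -a-> q2
  q2 = 0 + 0 has moves (no moves)
Run σ = ⟨cb⟩ on P: start {p0}
  after c @ step 1: {p1}
  after b @ step 2: {p2}
  ✓ P
Run σ = ⟨cb⟩ on Q: start {q0}
  after c @ step 1: {q1}
  after b @ step 2: no successor for Q

cb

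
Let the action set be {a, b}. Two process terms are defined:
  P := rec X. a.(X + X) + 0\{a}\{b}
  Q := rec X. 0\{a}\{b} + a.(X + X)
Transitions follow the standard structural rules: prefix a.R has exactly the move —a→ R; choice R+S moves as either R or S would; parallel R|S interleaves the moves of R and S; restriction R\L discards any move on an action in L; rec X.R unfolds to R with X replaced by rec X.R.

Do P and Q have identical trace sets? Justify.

Reachable graph of P (2 states):
  u0 = rec X. a.(X + X) + 0\{a}\{b} → --a--▸ u1
  u1 = (rec X. a.(X + X) + 0\{a}\{b}) + (rec X. a.(X + X) + 0\{a}\{b}) → --a--▸ u1
Reachable graph of Q (2 states):
  v0 = rec X. 0\{a}\{b} + a.(X + X) → --a--▸ v1
  v1 = (rec X. 0\{a}\{b} + a.(X + X)) + (rec X. 0\{a}\{b} + a.(X + X)) → --a--▸ v1
Bisimilarity quotient blocks:
  B0 = {u0, u1, v0, v1}
u0 ∈ B0, v0 ∈ B0 → same block
Bisimilar ⇒ trace-equivalent.

YES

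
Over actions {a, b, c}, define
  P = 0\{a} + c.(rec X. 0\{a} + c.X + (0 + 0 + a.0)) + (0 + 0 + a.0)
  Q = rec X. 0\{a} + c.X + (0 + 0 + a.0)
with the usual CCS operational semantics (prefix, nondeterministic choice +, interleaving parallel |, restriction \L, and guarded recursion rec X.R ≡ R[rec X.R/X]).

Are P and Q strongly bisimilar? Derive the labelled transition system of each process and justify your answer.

P ~ Q

P's transition system — 3 states:
  s0 = 0\{a} + c.(rec X. 0\{a} + c.X + (0 + 0 + a.0)) + (0 + 0 + a.0) :: —a→ s1, —c→ s2
  s1 = 0 :: stopped
  s2 = rec X. 0\{a} + c.X + (0 + 0 + a.0) :: —a→ s1, —c→ s2
Q's transition system — 2 states:
  t0 = rec X. 0\{a} + c.X + (0 + 0 + a.0) :: —a→ t1, —c→ t0
  t1 = 0 :: stopped
Partition-refinement fixed point:
  B0 = {s0, s2, t0}
  B1 = {s1, t1}
s0 ∈ B0, t0 ∈ B0 → same block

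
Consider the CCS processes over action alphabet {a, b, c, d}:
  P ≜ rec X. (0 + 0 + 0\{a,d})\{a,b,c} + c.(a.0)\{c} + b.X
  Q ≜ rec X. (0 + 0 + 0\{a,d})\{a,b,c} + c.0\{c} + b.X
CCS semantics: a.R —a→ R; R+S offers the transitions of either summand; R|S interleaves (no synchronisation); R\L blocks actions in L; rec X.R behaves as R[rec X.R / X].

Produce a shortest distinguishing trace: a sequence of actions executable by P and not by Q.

ca

P's transition system — 3 states:
  p0 = rec X. (0 + 0 + 0\{a,d})\{a,b,c} + c.(a.0)\{c} + b.X ⊢ =b=> p0, =c=> p1
  p1 = (a.0)\{c} ⊢ =a=> p2
  p2 = 0\{c} ⊢ ·
Q's transition system — 2 states:
  q0 = rec X. (0 + 0 + 0\{a,d})\{a,b,c} + c.0\{c} + b.X ⊢ =b=> q0, =c=> q1
  q1 = 0\{c} ⊢ ·
Executing ca from P (initial set {p0}):
  [1] c ⇒ {p1}
  [2] a ⇒ {p2}
  P completes σ.
Executing ca from Q (initial set {q0}):
  [1] c ⇒ {q1}
  [2] a ⇒ ∅  — Q cannot continue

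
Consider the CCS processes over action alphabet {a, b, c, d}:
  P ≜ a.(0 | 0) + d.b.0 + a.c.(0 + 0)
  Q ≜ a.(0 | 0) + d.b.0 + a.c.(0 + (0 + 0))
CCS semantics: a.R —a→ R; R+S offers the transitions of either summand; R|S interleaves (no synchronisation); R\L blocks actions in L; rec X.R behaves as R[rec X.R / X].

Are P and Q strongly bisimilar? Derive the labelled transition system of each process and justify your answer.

YES

P's transition system — 6 states:
  p0 = a.(0 | 0) + d.b.0 + a.c.(0 + 0) → --a--▸ p1, --a--▸ p2, --d--▸ p3
  p1 = 0 | 0 → ·
  p2 = c.(0 + 0) → --c--▸ p4
  p3 = b.0 → --b--▸ p5
  p4 = 0 + 0 → ·
  p5 = 0 → ·
Q's transition system — 6 states:
  q0 = a.(0 | 0) + d.b.0 + a.c.(0 + (0 + 0)) → --a--▸ q1, --a--▸ q2, --d--▸ q3
  q1 = 0 | 0 → ·
  q2 = c.(0 + (0 + 0)) → --c--▸ q4
  q3 = b.0 → --b--▸ q5
  q4 = 0 + (0 + 0) → ·
  q5 = 0 → ·
Bisimilarity quotient blocks:
  B0 = {p0, q0}
  B1 = {p1, p4, p5, q1, q4, q5}
  B2 = {p2, q2}
  B3 = {p3, q3}
p0 ∈ B0, q0 ∈ B0 → same block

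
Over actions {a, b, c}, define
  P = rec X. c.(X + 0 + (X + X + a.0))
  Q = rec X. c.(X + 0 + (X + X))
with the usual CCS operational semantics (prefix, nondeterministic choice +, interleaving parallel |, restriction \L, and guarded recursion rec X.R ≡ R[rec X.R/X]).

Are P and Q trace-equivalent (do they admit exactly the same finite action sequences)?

P's transition system — 3 states:
  p0 = rec X. c.(X + 0 + (X + X + a.0)) ⊢ --c--▸ p1
  p1 = (rec X. c.(X + 0 + (X + X + a.0))) + 0 + ((rec X. c.(X + 0 + (X + X + a.0))) + (rec X. c.(X + 0 + (X + X + a.0))) + a.0) ⊢ --a--▸ p2, --c--▸ p1
  p2 = 0 ⊢ deadlocked
Q's transition system — 2 states:
  q0 = rec X. c.(X + 0 + (X + X)) ⊢ --c--▸ q1
  q1 = (rec X. c.(X + 0 + (X + X))) + 0 + ((rec X. c.(X + 0 + (X + X))) + (rec X. c.(X + 0 + (X + X)))) ⊢ --c--▸ q1
Executing ca from P (initial set {p0}):
  after c @ step 1: {p1}
  after a @ step 2: {p2}
  P completes σ.
Executing ca from Q (initial set {q0}):
  after c @ step 1: {q1}
  after a @ step 2: ∅ (Q stuck)

NO — witness ⟨ca⟩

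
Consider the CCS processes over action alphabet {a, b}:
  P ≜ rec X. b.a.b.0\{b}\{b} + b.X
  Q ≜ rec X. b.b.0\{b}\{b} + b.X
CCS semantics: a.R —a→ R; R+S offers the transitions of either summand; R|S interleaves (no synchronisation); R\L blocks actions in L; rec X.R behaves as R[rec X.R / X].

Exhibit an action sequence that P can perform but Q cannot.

ba

P's transition system — 4 states:
  u0 = rec X. b.a.b.0\{b}\{b} + b.X | ··b··> u0, ··b··> u1
  u1 = a.b.0\{b}\{b} | ··a··> u2
  u2 = b.0\{b}\{b} | ··b··> u3
  u3 = 0\{b}\{b} | deadlocked
Q's transition system — 3 states:
  v0 = rec X. b.b.0\{b}\{b} + b.X | ··b··> v0, ··b··> v1
  v1 = b.0\{b}\{b} | ··b··> v2
  v2 = 0\{b}\{b} | deadlocked
Executing ba from P (initial set {u0}):
  step 1 (b): {u0, u1}
  step 2 (a): {u2}
  P completes σ.
Executing ba from Q (initial set {v0}):
  step 1 (b): {v0, v1}
  step 2 (a): no successor for Q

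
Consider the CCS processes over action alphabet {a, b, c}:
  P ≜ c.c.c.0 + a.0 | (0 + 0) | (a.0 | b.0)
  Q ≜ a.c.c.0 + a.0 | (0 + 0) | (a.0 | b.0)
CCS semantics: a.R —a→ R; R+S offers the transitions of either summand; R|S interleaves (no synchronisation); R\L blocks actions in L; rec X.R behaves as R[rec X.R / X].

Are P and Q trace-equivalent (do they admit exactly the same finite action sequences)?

Reachable graph of P (11 states):
  u0 = c.c.c.0 + a.0 | (0 + 0) | (a.0 | b.0) :: ··a··> u1, ··a··> u2, ··b··> u3, ··c··> u4
  u1 = 0 | (0 + 0) | (a.0 | b.0) :: ··a··> u5, ··b··> u6
  u2 = a.0 | (0 + 0) | (0 | b.0) :: ··a··> u5, ··b··> u7
  u3 = a.0 | (0 + 0) | (a.0 | 0) :: ··a··> u6, ··a··> u7
  u4 = c.c.0 :: ··c··> u8
  u5 = 0 | (0 + 0) | (0 | b.0) :: ··b··> u9
  u6 = 0 | (0 + 0) | (a.0 | 0) :: ··a··> u9
  u7 = a.0 | (0 + 0) | (0 | 0) :: ··a··> u9
  u8 = c.0 :: ··c··> u10
  u9 = 0 | (0 + 0) | (0 | 0) :: stopped
  u10 = 0 :: stopped
Reachable graph of Q (11 states):
  v0 = a.c.c.0 + a.0 | (0 + 0) | (a.0 | b.0) :: ··a··> v1, ··a··> v2, ··a··> v3, ··b··> v4
  v1 = 0 | (0 + 0) | (a.0 | b.0) :: ··a··> v5, ··b··> v6
  v2 = a.0 | (0 + 0) | (0 | b.0) :: ··a··> v5, ··b··> v7
  v3 = c.c.0 :: ··c··> v8
  v4 = a.0 | (0 + 0) | (a.0 | 0) :: ··a··> v6, ··a··> v7
  v5 = 0 | (0 + 0) | (0 | b.0) :: ··b··> v9
  v6 = 0 | (0 + 0) | (a.0 | 0) :: ··a··> v9
  v7 = a.0 | (0 + 0) | (0 | 0) :: ··a··> v9
  v8 = c.0 :: ··c··> v10
  v9 = 0 | (0 + 0) | (0 | 0) :: stopped
  v10 = 0 :: stopped
Run σ = ⟨c⟩ on P: start {u0}
  step 1 (c): {u4}
  P completes σ.
Run σ = ⟨c⟩ on Q: start {v0}
  step 1 (c): no successor for Q

trace-distinct — witness ⟨c⟩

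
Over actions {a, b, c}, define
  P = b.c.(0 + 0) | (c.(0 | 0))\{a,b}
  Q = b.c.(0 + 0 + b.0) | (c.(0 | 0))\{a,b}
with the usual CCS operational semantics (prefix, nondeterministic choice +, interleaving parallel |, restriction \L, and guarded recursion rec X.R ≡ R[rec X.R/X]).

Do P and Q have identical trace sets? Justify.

NO — witness ⟨bcb⟩

LTS(P): 6 reachable states
  u0 = b.c.(0 + 0) | (c.(0 | 0))\{a,b} → ··b··> u1, ··c··> u2
  u1 = c.(0 + 0) | (c.(0 | 0))\{a,b} → ··c··> u3, ··c··> u4
  u2 = b.c.(0 + 0) | (0 | 0)\{a,b} → ··b··> u4
  u3 = (0 + 0) | (c.(0 | 0))\{a,b} → ··c··> u5
  u4 = c.(0 + 0) | (0 | 0)\{a,b} → ··c··> u5
  u5 = (0 + 0) | (0 | 0)\{a,b} → (no moves)
LTS(Q): 8 reachable states
  v0 = b.c.(0 + 0 + b.0) | (c.(0 | 0))\{a,b} → ··b··> v1, ··c··> v2
  v1 = c.(0 + 0 + b.0) | (c.(0 | 0))\{a,b} → ··c··> v3, ··c··> v4
  v2 = b.c.(0 + 0 + b.0) | (0 | 0)\{a,b} → ··b··> v4
  v3 = (0 + 0 + b.0) | (c.(0 | 0))\{a,b} → ··b··> v5, ··c··> v6
  v4 = c.(0 + 0 + b.0) | (0 | 0)\{a,b} → ··c··> v6
  v5 = 0 | (c.(0 | 0))\{a,b} → ··c··> v7
  v6 = (0 + 0 + b.0) | (0 | 0)\{a,b} → ··b··> v7
  v7 = 0 | (0 | 0)\{a,b} → (no moves)
Run σ = ⟨bcb⟩ on Q: start {v0}
  step 1 (b): {v1}
  step 2 (c): {v3, v4}
  step 3 (b): {v5}
  Q completes σ.
Run σ = ⟨bcb⟩ on P: start {u0}
  step 1 (b): {u1}
  step 2 (c): {u3, u4}
  step 3 (b): ∅  — P cannot continue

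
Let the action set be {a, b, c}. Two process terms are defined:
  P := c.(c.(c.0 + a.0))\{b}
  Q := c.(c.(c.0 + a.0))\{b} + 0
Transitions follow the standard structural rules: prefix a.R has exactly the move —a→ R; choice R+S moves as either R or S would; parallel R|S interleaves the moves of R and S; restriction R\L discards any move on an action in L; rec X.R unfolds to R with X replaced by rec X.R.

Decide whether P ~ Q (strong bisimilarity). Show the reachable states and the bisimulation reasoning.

Reachable graph of P (4 states):
  s0 = c.(c.(c.0 + a.0))\{b} :: -c-> s1
  s1 = (c.(c.0 + a.0))\{b} :: -c-> s2
  s2 = (c.0 + a.0)\{b} :: -a-> s3, -c-> s3
  s3 = 0\{b} :: (no moves)
Reachable graph of Q (4 states):
  t0 = c.(c.(c.0 + a.0))\{b} + 0 :: -c-> t1
  t1 = (c.(c.0 + a.0))\{b} :: -c-> t2
  t2 = (c.0 + a.0)\{b} :: -a-> t3, -c-> t3
  t3 = 0\{b} :: (no moves)
Coarsest stable partition (strong bisimilarity classes):
  B0 = {s0, t0}
  B1 = {s1, t1}
  B2 = {s2, t2}
  B3 = {s3, t3}
s0 ∈ B0, t0 ∈ B0 → same block

bisimilar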